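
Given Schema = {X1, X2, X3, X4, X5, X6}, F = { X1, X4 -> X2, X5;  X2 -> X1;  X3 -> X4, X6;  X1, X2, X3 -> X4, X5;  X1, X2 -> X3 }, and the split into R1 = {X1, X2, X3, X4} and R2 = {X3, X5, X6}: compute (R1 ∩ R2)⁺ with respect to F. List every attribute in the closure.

R1 ∩ R2 = {X3}.
X3 → X4, X6 applies, adding X4, X6
Closure: {X3, X4, X6}.

X3, X4, X6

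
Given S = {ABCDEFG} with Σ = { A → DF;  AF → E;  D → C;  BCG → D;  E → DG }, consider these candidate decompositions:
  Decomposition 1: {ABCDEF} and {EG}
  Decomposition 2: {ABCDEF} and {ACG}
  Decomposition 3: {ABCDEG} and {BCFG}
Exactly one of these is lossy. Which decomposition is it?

Decomposition 3

Decomposition 1: common = {E}, closure = {CDEG} → lossless.
Decomposition 2: common = {AC}, closure = {ACDEFG} → lossless.
Decomposition 3: common = {BCG}, closure = {BCDG} → lossy.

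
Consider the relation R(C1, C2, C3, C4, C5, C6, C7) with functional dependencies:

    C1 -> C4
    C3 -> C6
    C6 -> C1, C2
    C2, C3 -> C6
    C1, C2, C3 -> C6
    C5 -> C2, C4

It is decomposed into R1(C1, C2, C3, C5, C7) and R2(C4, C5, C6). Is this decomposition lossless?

No

Common attributes: R1 ∩ R2 = {C5}.
Closure of {C5}: C5 → C2, C4 applies, adding C2, C4. So (C5)⁺ = {C2, C4, C5}.
The closure contains neither all of R1 = {C1, C2, C3, C5, C7} nor all of R2 = {C4, C5, C6}, so the common attributes are not a superkey of either fragment. The join is lossy.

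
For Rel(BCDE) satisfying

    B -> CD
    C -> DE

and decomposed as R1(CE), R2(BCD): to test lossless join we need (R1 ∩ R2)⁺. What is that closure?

R1 ∩ R2 = {C}.
C → DE applies, adding DE
Closure: {CDE}.

CDE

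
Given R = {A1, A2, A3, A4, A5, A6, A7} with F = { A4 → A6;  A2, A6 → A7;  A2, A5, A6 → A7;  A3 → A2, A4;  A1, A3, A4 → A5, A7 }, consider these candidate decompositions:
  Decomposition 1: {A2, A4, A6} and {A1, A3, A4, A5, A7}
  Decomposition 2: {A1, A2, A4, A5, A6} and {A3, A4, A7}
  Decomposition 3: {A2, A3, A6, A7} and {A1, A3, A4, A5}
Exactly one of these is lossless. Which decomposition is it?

Decomposition 1: common = {A4}, closure = {A4, A6} → lossy.
Decomposition 2: common = {A4}, closure = {A4, A6} → lossy.
Decomposition 3: common = {A3}, closure = {A2, A3, A4, A6, A7} → lossless.

Decomposition 3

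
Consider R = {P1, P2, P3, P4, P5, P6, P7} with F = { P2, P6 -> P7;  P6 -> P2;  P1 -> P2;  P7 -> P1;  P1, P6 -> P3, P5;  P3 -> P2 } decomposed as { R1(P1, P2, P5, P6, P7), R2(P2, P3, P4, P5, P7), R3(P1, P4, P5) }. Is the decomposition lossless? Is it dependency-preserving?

lossy and not dependency-preserving

Lossless test (chase): Rows 1 and 3 agree on P1; apply P1→P2 and equate their P2 entries. Rows 1 and 2 agree on P7; apply P7→P1 and equate their P1 entries. No row becomes fully distinguished — the join is lossy.
Dependency preservation: the restricted closure of {P1, P6} across the fragments never reaches {P3, P5}, so P1, P6 → P3, P5 cannot be enforced without a join — not preserved.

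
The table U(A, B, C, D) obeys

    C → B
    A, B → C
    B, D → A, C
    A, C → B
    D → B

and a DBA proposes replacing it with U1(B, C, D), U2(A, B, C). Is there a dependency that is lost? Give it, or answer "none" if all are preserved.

Check B, D → A, C: no single fragment contains all of {A, B, C, D}, and the restricted closure of {B, D} across the fragments never reaches {A, C}.
C → B is preserved.
A, B → C is preserved.
A, C → B is preserved.
D → B is preserved.

B, D → A, C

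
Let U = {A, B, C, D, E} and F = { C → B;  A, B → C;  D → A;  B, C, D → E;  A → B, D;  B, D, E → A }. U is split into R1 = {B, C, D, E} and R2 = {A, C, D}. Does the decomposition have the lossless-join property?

Common attributes: R1 ∩ R2 = {C, D}.
Closure of {C, D}: C → B applies, adding B; D → A applies, adding A; B, C, D → E applies, adding E. So (C, D)⁺ = {A, B, C, D, E}.
This closure contains every attribute of R1, so R1 ∩ R2 → R1. The join is lossless.

Yes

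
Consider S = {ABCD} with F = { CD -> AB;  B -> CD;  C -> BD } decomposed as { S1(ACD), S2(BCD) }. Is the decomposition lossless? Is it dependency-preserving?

Lossless test: (CD)⁺ = {ABCD}, which contains all of one fragment — lossless.
Dependency preservation: CD → AB is not contained in any single fragment, but the restricted closure of its left-hand side across the fragments still reaches the right-hand side; the remaining FDs each lie inside some fragment. All dependencies are preserved.

lossless and dependency-preserving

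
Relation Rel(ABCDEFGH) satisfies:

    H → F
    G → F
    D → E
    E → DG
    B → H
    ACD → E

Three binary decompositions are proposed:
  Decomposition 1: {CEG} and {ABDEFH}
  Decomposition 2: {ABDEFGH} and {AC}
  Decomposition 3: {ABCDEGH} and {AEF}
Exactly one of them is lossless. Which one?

Decomposition 1: common = {E}, closure = {DEFG} → lossy.
Decomposition 2: common = {A}, closure = {A} → lossy.
Decomposition 3: common = {AE}, closure = {ADEFG} → lossless.

Decomposition 3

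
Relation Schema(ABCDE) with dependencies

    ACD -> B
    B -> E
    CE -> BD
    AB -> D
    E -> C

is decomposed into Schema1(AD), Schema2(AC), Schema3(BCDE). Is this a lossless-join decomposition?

No

Chase test. Columns are ABCDE; row i has aⱼ where attribute j ∈ Schemai, else bᵢⱼ.
Initial tableau (one row per fragment):
  row 1: a1 b12 b13 a4 b15
  row 2: a1 b22 a3 b24 b25
  row 3: b31 a2 a3 a4 a5
No row becomes fully distinguished — the join is lossy.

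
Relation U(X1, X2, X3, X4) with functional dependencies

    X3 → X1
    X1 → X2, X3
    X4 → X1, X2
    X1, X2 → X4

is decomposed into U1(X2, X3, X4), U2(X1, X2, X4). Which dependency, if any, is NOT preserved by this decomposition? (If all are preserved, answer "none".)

none

X3 → X1: restricted closure across fragments reaches X1.
X1 → X2, X3: restricted closure across fragments reaches X2, X3.
X4 → X1, X2 lies within U2.
X1, X2 → X4 lies within U2.
Every dependency is enforceable on the fragments, so the decomposition is dependency-preserving.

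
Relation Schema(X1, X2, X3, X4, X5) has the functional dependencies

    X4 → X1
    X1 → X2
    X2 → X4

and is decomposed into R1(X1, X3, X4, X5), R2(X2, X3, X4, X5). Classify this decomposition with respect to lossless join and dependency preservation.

Lossless test: (X3, X4, X5)⁺ = {X1, X2, X3, X4, X5}, which contains all of one fragment — lossless.
Dependency preservation: X1 → X2 is not contained in any single fragment, but the restricted closure of its left-hand side across the fragments still reaches the right-hand side; the remaining FDs each lie inside some fragment. All dependencies are preserved.

lossless and dependency-preserving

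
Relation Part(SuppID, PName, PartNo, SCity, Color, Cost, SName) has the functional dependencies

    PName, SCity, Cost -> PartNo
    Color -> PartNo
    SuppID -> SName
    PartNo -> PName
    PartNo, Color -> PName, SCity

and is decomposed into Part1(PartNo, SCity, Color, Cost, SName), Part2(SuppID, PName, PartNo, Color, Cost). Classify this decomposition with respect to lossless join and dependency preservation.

Lossless test: (PartNo, Color, Cost)⁺ = {PName, PartNo, SCity, Color, Cost}, which is a superkey of neither fragment — lossy.
Dependency preservation: the restricted closure of {PName, SCity, Cost} across the fragments never reaches {PartNo}, so PName, SCity, Cost → PartNo cannot be enforced without a join — not preserved.

lossy and not dependency-preserving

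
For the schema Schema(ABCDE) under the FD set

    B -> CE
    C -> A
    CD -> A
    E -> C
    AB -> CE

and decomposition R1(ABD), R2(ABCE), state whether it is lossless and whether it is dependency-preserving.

Lossless test: (AB)⁺ = {ABCE}, which contains all of one fragment — lossless.
Dependency preservation: CD → A is not contained in any single fragment, but the restricted closure of its left-hand side across the fragments still reaches the right-hand side; the remaining FDs each lie inside some fragment. All dependencies are preserved.

lossless and dependency-preserving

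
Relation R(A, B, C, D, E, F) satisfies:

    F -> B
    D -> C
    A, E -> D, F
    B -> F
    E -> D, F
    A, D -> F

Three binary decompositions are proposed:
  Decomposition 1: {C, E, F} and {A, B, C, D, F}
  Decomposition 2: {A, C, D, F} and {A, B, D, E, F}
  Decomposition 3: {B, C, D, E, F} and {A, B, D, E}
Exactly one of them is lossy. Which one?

Decomposition 1: common = {C, F}, closure = {B, C, F} → lossy.
Decomposition 2: common = {A, D, F}, closure = {A, B, C, D, F} → lossless.
Decomposition 3: common = {B, D, E}, closure = {B, C, D, E, F} → lossless.

Decomposition 1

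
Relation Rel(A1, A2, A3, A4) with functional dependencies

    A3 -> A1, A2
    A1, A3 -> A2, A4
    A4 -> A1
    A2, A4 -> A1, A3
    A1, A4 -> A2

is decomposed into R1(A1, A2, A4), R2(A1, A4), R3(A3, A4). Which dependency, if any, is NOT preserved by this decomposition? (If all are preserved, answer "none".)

A3 → A1, A2: restricted closure across fragments reaches A1, A2.
A1, A3 → A2, A4: restricted closure across fragments reaches A2, A4.
A4 → A1 lies within R1.
A2, A4 → A1, A3: restricted closure across fragments reaches A1, A3.
A1, A4 → A2 lies within R1.
Every dependency is enforceable on the fragments, so the decomposition is dependency-preserving.

none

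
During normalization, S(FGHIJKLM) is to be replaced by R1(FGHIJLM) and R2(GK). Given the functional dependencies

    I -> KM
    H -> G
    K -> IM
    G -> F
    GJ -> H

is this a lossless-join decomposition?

No

Common attributes: R1 ∩ R2 = {G}.
Closure of {G}: G → F applies, adding F. So (G)⁺ = {FG}.
The closure contains neither all of R1 = {FGHIJLM} nor all of R2 = {GK}, so the common attributes are not a superkey of either fragment. The join is lossy.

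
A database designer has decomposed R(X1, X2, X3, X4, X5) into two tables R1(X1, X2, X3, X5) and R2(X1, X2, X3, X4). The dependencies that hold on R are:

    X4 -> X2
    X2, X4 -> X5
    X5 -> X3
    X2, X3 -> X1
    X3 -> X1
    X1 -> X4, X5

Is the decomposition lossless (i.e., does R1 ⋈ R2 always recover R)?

Yes

Common attributes: R1 ∩ R2 = {X1, X2, X3}.
Closure of {X1, X2, X3}: X1 → X4, X5 applies, adding X4, X5. So (X1, X2, X3)⁺ = {X1, X2, X3, X4, X5}.
This closure contains every attribute of R1, so R1 ∩ R2 → R1. The join is lossless.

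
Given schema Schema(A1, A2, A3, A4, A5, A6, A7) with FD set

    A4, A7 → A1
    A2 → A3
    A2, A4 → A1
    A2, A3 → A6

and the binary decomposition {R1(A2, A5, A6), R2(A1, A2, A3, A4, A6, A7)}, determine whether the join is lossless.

Common attributes: R1 ∩ R2 = {A2, A6}.
Closure of {A2, A6}: A2 → A3 applies, adding A3. So (A2, A6)⁺ = {A2, A3, A6}.
The closure contains neither all of R1 = {A2, A5, A6} nor all of R2 = {A1, A2, A3, A4, A6, A7}, so the common attributes are not a superkey of either fragment. The join is lossy.

No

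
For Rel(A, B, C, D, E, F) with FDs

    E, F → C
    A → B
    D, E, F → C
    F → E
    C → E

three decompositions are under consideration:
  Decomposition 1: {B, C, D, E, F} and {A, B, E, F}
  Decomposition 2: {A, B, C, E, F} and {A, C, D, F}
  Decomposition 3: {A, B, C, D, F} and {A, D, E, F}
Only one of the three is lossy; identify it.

Decomposition 1

Decomposition 1: common = {B, E, F}, closure = {B, C, E, F} → lossy.
Decomposition 2: common = {A, C, F}, closure = {A, B, C, E, F} → lossless.
Decomposition 3: common = {A, D, F}, closure = {A, B, C, D, E, F} → lossless.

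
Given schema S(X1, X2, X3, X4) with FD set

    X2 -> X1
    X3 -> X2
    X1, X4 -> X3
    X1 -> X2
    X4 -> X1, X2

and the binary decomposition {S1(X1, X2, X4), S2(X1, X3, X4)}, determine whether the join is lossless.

Yes

Common attributes: S1 ∩ S2 = {X1, X4}.
Closure of {X1, X4}: X1, X4 → X3 applies, adding X3; X1 → X2 applies, adding X2. So (X1, X4)⁺ = {X1, X2, X3, X4}.
This closure contains every attribute of S1, so S1 ∩ S2 → S1. The join is lossless.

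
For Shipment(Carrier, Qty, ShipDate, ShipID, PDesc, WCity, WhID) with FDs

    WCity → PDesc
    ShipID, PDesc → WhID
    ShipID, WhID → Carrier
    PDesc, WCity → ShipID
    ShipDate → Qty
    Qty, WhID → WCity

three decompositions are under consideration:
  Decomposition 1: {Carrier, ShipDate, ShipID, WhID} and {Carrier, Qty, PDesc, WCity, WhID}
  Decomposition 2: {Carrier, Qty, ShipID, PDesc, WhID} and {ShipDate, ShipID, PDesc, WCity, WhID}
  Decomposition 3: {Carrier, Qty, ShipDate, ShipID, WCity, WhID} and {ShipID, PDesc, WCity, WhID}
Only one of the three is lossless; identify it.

Decomposition 3

Decomposition 1: common = {Carrier, WhID}, closure = {Carrier, WhID} → lossy.
Decomposition 2: common = {ShipID, PDesc, WhID}, closure = {Carrier, ShipID, PDesc, WhID} → lossy.
Decomposition 3: common = {ShipID, WCity, WhID}, closure = {Carrier, ShipID, PDesc, WCity, WhID} → lossless.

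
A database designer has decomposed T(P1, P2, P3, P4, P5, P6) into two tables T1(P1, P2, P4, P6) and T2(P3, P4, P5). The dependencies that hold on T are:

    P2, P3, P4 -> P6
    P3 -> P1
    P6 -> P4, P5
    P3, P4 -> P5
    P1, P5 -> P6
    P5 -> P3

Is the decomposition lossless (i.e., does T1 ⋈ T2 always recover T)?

Common attributes: T1 ∩ T2 = {P4}.
No dependency enlarges {P4}, so (P4)⁺ = {P4}.
The closure contains neither all of T1 = {P1, P2, P4, P6} nor all of T2 = {P3, P4, P5}, so the common attributes are not a superkey of either fragment. The join is lossy.

No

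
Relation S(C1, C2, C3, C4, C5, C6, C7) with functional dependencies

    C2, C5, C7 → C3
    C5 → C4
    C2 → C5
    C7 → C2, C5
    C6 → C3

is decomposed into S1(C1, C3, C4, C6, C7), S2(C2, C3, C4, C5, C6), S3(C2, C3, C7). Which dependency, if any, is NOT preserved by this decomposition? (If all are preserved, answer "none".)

C2, C5, C7 → C3: restricted closure across fragments reaches C3.
C5 → C4 lies within S2.
C2 → C5 lies within S2.
C7 → C2, C5: restricted closure across fragments reaches C2, C5.
C6 → C3 lies within S1.
Every dependency is enforceable on the fragments, so the decomposition is dependency-preserving.

none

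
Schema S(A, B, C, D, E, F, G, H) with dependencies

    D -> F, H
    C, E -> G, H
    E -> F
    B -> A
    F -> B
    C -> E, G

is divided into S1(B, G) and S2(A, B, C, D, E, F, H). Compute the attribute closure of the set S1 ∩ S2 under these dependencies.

A, B

S1 ∩ S2 = {B}.
B → A applies, adding A
Closure: {A, B}.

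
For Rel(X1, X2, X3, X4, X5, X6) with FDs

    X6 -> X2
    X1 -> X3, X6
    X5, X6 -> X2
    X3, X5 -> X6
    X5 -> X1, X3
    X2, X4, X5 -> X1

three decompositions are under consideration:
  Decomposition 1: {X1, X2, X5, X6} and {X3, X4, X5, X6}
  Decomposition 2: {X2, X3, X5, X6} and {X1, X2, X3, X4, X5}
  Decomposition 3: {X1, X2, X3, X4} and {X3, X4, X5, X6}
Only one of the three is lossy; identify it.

Decomposition 1: common = {X5, X6}, closure = {X1, X2, X3, X5, X6} → lossless.
Decomposition 2: common = {X2, X3, X5}, closure = {X1, X2, X3, X5, X6} → lossless.
Decomposition 3: common = {X3, X4}, closure = {X3, X4} → lossy.

Decomposition 3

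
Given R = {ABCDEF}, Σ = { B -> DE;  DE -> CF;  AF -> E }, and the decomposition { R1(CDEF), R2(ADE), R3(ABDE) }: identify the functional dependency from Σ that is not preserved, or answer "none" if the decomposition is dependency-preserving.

AF -> E

Check AF → E: no single fragment contains all of {AEF}, and the restricted closure of {AF} across the fragments never reaches {E}.
B → DE is preserved.
DE → CF is preserved.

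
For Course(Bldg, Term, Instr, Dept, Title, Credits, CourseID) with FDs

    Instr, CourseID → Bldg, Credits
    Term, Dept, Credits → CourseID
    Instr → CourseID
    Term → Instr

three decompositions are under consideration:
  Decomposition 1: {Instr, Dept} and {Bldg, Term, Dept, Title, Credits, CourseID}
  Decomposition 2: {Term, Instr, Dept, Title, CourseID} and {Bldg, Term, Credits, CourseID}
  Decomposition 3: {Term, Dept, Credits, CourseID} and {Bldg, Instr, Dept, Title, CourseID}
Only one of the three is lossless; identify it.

Decomposition 2

Decomposition 1: common = {Dept}, closure = {Dept} → lossy.
Decomposition 2: common = {Term, CourseID}, closure = {Bldg, Term, Instr, Credits, CourseID} → lossless.
Decomposition 3: common = {Dept, CourseID}, closure = {Dept, CourseID} → lossy.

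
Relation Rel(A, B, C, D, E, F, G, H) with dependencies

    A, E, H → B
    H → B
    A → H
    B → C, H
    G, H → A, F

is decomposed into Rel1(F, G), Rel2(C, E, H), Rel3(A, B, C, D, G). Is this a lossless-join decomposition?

Chase test. Columns are A, B, C, D, E, F, G, H; row i has aⱼ where attribute j ∈ Reli, else bᵢⱼ.
Initial tableau (one row per fragment):
  row 1: b11 b12 b13 b14 b15 a6 a7 b18
  row 2: b21 b22 a3 b24 a5 b26 b27 a8
  row 3: a1 a2 a3 a4 b35 b36 a7 b38
No row becomes fully distinguished — the join is lossy.

No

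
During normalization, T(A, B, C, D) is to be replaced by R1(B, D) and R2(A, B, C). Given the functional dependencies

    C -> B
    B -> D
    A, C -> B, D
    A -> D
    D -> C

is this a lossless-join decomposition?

Yes

Common attributes: R1 ∩ R2 = {B}.
Closure of {B}: B → D applies, adding D; D → C applies, adding C. So (B)⁺ = {B, C, D}.
This closure contains every attribute of R1, so R1 ∩ R2 → R1. The join is lossless.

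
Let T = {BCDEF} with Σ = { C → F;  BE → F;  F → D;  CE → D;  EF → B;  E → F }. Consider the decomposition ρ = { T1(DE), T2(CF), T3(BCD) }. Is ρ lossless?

Chase test. Columns are BCDEF; row i has aⱼ where attribute j ∈ Ti, else bᵢⱼ.
Initial tableau (one row per fragment):
  row 1: b11 b12 a3 a4 b15
  row 2: b21 a2 b23 b24 a5
  row 3: a1 a2 a3 b34 b35
Rows 2 and 3 agree on C; apply C→F and equate their F entries.
Rows 2 and 3 agree on F; apply F→D and equate their D entries.
No row becomes fully distinguished — the join is lossy.

No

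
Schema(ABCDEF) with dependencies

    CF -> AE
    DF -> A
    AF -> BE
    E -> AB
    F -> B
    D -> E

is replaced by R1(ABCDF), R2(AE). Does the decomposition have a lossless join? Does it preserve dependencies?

Lossless test: (A)⁺ = {A}, which is a superkey of neither fragment — lossy.
Dependency preservation: the restricted closure of {CF} across the fragments never reaches {AE}, so CF → AE cannot be enforced without a join — not preserved.

lossy and not dependency-preserving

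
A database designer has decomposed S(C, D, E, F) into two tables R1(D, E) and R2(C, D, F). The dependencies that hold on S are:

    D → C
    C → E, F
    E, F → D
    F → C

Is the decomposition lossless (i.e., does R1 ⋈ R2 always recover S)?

Common attributes: R1 ∩ R2 = {D}.
Closure of {D}: D → C applies, adding C; C → E, F applies, adding E, F. So (D)⁺ = {C, D, E, F}.
This closure contains every attribute of R1, so R1 ∩ R2 → R1. The join is lossless.

Yes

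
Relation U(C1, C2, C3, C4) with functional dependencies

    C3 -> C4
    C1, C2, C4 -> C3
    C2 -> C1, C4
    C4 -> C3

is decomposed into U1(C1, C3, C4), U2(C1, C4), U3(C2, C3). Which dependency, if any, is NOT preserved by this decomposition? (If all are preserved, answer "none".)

C2 -> C1, C4

Check C2 → C1, C4: no single fragment contains all of {C1, C2, C4}, and the restricted closure of {C2} across the fragments never reaches {C1, C4}.
C3 → C4 is preserved.
C1, C2, C4 → C3 is preserved.
C4 → C3 is preserved.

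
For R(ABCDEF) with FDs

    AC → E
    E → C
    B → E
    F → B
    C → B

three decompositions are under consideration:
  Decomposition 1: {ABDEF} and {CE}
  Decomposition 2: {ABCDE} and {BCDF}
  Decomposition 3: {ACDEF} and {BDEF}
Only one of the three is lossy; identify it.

Decomposition 1: common = {E}, closure = {BCE} → lossless.
Decomposition 2: common = {BCD}, closure = {BCDE} → lossy.
Decomposition 3: common = {DEF}, closure = {BCDEF} → lossless.

Decomposition 2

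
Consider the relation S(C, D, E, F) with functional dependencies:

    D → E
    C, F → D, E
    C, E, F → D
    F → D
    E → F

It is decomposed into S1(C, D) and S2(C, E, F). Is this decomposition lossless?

No

Common attributes: S1 ∩ S2 = {C}.
No dependency enlarges {C}, so (C)⁺ = {C}.
The closure contains neither all of S1 = {C, D} nor all of S2 = {C, E, F}, so the common attributes are not a superkey of either fragment. The join is lossy.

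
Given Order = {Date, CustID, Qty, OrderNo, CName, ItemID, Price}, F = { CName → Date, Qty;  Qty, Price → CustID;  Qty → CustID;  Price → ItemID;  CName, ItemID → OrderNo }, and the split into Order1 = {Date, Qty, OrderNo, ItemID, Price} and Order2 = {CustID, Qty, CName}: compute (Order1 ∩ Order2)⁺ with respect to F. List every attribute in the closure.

Order1 ∩ Order2 = {Qty}.
Qty → CustID applies, adding CustID
Closure: {CustID, Qty}.

CustID, Qty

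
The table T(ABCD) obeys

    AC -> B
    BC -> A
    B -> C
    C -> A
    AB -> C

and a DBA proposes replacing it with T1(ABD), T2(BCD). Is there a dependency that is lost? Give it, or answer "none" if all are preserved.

none

AC → B: restricted closure across fragments reaches B.
BC → A: restricted closure across fragments reaches A.
B → C lies within T2.
C → A: restricted closure across fragments reaches A.
AB → C: restricted closure across fragments reaches C.
Every dependency is enforceable on the fragments, so the decomposition is dependency-preserving.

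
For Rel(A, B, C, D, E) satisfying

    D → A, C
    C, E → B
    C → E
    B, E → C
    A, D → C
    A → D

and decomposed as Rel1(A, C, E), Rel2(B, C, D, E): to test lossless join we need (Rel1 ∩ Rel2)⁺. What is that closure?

B, C, E

Rel1 ∩ Rel2 = {C, E}.
C, E → B applies, adding B
Closure: {B, C, E}.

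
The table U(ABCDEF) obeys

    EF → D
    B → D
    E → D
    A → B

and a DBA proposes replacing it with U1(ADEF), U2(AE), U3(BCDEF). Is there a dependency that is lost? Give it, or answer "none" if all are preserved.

Check A → B: no single fragment contains all of {AB}, and the restricted closure of {A} across the fragments never reaches {B}.
EF → D is preserved.
B → D is preserved.
E → D is preserved.

A → B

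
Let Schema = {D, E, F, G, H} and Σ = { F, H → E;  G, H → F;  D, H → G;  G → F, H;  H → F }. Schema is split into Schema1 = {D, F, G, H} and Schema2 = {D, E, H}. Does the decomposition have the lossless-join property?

Yes

Common attributes: Schema1 ∩ Schema2 = {D, H}.
Closure of {D, H}: D, H → G applies, adding G; G → F, H applies, adding F; F, H → E applies, adding E. So (D, H)⁺ = {D, E, F, G, H}.
This closure contains every attribute of Schema1, so Schema1 ∩ Schema2 → Schema1. The join is lossless.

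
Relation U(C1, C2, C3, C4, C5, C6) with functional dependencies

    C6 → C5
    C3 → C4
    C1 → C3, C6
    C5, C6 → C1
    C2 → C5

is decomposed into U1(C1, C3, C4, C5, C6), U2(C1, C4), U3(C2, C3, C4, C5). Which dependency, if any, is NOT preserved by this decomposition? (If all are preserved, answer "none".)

none

C6 → C5 lies within U1.
C3 → C4 lies within U1.
C1 → C3, C6 lies within U1.
C5, C6 → C1 lies within U1.
C2 → C5 lies within U3.
Every dependency is enforceable on the fragments, so the decomposition is dependency-preserving.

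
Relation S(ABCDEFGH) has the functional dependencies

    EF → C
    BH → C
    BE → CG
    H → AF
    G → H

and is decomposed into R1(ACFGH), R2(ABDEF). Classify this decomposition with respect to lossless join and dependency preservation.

lossy and not dependency-preserving

Lossless test: (AF)⁺ = {AF}, which is a superkey of neither fragment — lossy.
Dependency preservation: the restricted closure of {EF} across the fragments never reaches {C}, so EF → C cannot be enforced without a join — not preserved.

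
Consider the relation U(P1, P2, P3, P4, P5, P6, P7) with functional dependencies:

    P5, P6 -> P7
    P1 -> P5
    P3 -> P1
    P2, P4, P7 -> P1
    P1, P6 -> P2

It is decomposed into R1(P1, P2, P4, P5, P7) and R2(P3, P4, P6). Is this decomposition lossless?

No

Common attributes: R1 ∩ R2 = {P4}.
No dependency enlarges {P4}, so (P4)⁺ = {P4}.
The closure contains neither all of R1 = {P1, P2, P4, P5, P7} nor all of R2 = {P3, P4, P6}, so the common attributes are not a superkey of either fragment. The join is lossy.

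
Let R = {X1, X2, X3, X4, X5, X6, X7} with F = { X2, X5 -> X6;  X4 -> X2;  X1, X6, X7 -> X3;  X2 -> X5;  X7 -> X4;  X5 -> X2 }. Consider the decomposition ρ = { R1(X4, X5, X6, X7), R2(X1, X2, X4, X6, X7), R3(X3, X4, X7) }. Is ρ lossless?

No

Chase test. Columns are X1, X2, X3, X4, X5, X6, X7; row i has aⱼ where attribute j ∈ Ri, else bᵢⱼ.
Initial tableau (one row per fragment):
  row 1: b11 b12 b13 a4 a5 a6 a7
  row 2: a1 a2 b23 a4 b25 a6 a7
  row 3: b31 b32 a3 a4 b35 b36 a7
Rows 1 and 2 agree on X4; apply X4→X2 and equate their X2 entries.
Rows 1 and 3 agree on X4; apply X4→X2 and equate their X2 entries.
Rows 1 and 2 agree on X2; apply X2→X5 and equate their X5 entries.
Rows 1 and 3 agree on X2; apply X2→X5 and equate their X5 entries.
Rows 1 and 3 agree on X2, X5; apply X2, X5→X6 and equate their X6 entries.
No row becomes fully distinguished — the join is lossy.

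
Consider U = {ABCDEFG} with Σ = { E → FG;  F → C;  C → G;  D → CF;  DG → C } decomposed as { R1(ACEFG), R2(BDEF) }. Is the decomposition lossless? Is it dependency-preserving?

Lossless test: (EF)⁺ = {CEFG}, which is a superkey of neither fragment — lossy.
Dependency preservation: D → CF; DG → C are not contained in any single fragment, but the restricted closure of each left-hand side across the fragments still reaches the right-hand side; the remaining FDs each lie inside some fragment. All dependencies are preserved.

lossy but dependency-preserving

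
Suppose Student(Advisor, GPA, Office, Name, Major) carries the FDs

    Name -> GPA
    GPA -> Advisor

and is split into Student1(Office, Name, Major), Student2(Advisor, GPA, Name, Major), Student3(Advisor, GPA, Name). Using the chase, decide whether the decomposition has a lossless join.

Yes

Chase test. Columns are Advisor, GPA, Office, Name, Major; row i has aⱼ where attribute j ∈ Studenti, else bᵢⱼ.
Initial tableau (one row per fragment):
  row 1: b11 b12 a3 a4 a5
  row 2: a1 a2 b23 a4 a5
  row 3: a1 a2 b33 a4 b35
Rows 1 and 2 agree on Name; apply Name→GPA and equate their GPA entries.
Rows 1 and 2 agree on GPA; apply GPA→Advisor and equate their Advisor entries.
Row 1 is now all distinguished symbols — the join is lossless.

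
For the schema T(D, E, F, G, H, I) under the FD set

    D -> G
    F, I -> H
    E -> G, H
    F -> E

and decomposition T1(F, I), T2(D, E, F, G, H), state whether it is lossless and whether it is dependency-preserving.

lossy but dependency-preserving

Lossless test: (F)⁺ = {E, F, G, H}, which is a superkey of neither fragment — lossy.
Dependency preservation: F, I → H is not contained in any single fragment, but the restricted closure of its left-hand side across the fragments still reaches the right-hand side; the remaining FDs each lie inside some fragment. All dependencies are preserved.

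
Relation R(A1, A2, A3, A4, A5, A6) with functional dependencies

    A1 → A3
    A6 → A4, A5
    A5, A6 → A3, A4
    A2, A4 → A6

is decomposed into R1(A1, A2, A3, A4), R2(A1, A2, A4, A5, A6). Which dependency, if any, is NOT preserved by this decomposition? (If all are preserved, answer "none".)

A5, A6 → A3, A4

Check A5, A6 → A3, A4: no single fragment contains all of {A3, A4, A5, A6}, and the restricted closure of {A5, A6} across the fragments never reaches {A3, A4}.
A1 → A3 is preserved.
A6 → A4, A5 is preserved.
A2, A4 → A6 is preserved.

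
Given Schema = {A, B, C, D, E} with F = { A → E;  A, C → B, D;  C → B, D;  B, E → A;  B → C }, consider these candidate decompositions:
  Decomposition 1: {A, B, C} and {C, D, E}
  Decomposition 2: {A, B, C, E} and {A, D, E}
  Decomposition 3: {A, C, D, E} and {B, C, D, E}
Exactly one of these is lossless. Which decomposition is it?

Decomposition 1: common = {C}, closure = {B, C, D} → lossy.
Decomposition 2: common = {A, E}, closure = {A, E} → lossy.
Decomposition 3: common = {C, D, E}, closure = {A, B, C, D, E} → lossless.

Decomposition 3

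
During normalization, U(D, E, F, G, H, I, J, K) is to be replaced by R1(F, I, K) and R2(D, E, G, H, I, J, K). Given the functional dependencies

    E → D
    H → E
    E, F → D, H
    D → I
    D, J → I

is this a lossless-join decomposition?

Common attributes: R1 ∩ R2 = {I, K}.
No dependency enlarges {I, K}, so (I, K)⁺ = {I, K}.
The closure contains neither all of R1 = {F, I, K} nor all of R2 = {D, E, G, H, I, J, K}, so the common attributes are not a superkey of either fragment. The join is lossy.

No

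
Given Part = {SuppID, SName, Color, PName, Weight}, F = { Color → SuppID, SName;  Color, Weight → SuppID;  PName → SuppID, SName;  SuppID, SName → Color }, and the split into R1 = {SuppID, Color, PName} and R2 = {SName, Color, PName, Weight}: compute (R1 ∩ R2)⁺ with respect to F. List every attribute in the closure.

SuppID, SName, Color, PName

R1 ∩ R2 = {Color, PName}.
Color → SuppID, SName applies, adding SuppID, SName
Closure: {SuppID, SName, Color, PName}.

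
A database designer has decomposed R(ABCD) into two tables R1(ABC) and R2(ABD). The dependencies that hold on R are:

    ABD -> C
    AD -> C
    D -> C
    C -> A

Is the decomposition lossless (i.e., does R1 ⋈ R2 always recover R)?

No

Common attributes: R1 ∩ R2 = {AB}.
No dependency enlarges {AB}, so (AB)⁺ = {AB}.
The closure contains neither all of R1 = {ABC} nor all of R2 = {ABD}, so the common attributes are not a superkey of either fragment. The join is lossy.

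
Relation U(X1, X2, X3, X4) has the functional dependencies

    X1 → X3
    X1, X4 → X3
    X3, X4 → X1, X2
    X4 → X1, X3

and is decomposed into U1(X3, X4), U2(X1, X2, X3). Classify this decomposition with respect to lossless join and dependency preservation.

lossy and not dependency-preserving

Lossless test: (X3)⁺ = {X3}, which is a superkey of neither fragment — lossy.
Dependency preservation: the restricted closure of {X3, X4} across the fragments never reaches {X1, X2}, so X3, X4 → X1, X2 cannot be enforced without a join — not preserved.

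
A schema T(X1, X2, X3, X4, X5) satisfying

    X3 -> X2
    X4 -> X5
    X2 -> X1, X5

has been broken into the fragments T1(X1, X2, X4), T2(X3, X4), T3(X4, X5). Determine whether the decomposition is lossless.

Chase test. Columns are X1, X2, X3, X4, X5; row i has aⱼ where attribute j ∈ Ti, else bᵢⱼ.
Initial tableau (one row per fragment):
  row 1: a1 a2 b13 a4 b15
  row 2: b21 b22 a3 a4 b25
  row 3: b31 b32 b33 a4 a5
Rows 1 and 2 agree on X4; apply X4→X5 and equate their X5 entries.
Rows 1 and 3 agree on X4; apply X4→X5 and equate their X5 entries.
No row becomes fully distinguished — the join is lossy.

No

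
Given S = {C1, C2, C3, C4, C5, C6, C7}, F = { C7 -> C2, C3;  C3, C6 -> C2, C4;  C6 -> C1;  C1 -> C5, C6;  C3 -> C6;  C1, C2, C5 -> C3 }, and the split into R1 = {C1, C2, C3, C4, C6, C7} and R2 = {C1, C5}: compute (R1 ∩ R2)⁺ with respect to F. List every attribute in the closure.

C1, C5, C6

R1 ∩ R2 = {C1}.
C1 → C5, C6 applies, adding C5, C6
Closure: {C1, C5, C6}.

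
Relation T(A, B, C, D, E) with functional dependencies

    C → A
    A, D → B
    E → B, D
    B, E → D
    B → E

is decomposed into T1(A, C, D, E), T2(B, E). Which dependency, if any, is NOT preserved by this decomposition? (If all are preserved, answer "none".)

C → A lies within T1.
A, D → B: restricted closure across fragments reaches B.
E → B, D: restricted closure across fragments reaches B, D.
B, E → D: restricted closure across fragments reaches D.
B → E lies within T2.
Every dependency is enforceable on the fragments, so the decomposition is dependency-preserving.

none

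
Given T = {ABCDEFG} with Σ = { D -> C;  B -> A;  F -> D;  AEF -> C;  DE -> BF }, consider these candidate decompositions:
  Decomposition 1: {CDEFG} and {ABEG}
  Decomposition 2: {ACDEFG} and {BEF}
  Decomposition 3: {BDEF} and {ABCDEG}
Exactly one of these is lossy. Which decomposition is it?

Decomposition 1

Decomposition 1: common = {EG}, closure = {EG} → lossy.
Decomposition 2: common = {EF}, closure = {ABCDEF} → lossless.
Decomposition 3: common = {BDE}, closure = {ABCDEF} → lossless.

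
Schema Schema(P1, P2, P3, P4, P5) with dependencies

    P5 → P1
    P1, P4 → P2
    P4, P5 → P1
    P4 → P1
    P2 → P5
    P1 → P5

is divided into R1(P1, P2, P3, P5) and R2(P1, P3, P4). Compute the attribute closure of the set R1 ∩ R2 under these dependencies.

R1 ∩ R2 = {P1, P3}.
P1 → P5 applies, adding P5
Closure: {P1, P3, P5}.

P1, P3, P5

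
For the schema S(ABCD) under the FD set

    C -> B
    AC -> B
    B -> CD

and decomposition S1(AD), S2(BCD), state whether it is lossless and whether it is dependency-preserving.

lossy but dependency-preserving

Lossless test: (D)⁺ = {D}, which is a superkey of neither fragment — lossy.
Dependency preservation: AC → B is not contained in any single fragment, but the restricted closure of its left-hand side across the fragments still reaches the right-hand side; the remaining FDs each lie inside some fragment. All dependencies are preserved.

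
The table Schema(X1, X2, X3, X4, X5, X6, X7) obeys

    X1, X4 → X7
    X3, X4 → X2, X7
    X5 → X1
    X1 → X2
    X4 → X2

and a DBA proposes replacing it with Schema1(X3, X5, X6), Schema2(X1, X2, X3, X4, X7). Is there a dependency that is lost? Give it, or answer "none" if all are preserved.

Check X5 → X1: no single fragment contains all of {X1, X5}, and the restricted closure of {X5} across the fragments never reaches {X1}.
X1, X4 → X7 is preserved.
X3, X4 → X2, X7 is preserved.
X1 → X2 is preserved.
X4 → X2 is preserved.

X5 → X1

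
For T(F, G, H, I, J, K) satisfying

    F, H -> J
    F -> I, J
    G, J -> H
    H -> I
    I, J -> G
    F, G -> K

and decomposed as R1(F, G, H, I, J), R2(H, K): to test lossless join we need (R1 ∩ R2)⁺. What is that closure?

R1 ∩ R2 = {H}.
H → I applies, adding I
Closure: {H, I}.

H, I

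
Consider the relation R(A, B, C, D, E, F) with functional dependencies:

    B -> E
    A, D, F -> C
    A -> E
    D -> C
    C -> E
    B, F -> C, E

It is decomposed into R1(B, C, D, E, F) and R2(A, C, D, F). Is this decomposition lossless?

No

Common attributes: R1 ∩ R2 = {C, D, F}.
Closure of {C, D, F}: C → E applies, adding E. So (C, D, F)⁺ = {C, D, E, F}.
The closure contains neither all of R1 = {B, C, D, E, F} nor all of R2 = {A, C, D, F}, so the common attributes are not a superkey of either fragment. The join is lossy.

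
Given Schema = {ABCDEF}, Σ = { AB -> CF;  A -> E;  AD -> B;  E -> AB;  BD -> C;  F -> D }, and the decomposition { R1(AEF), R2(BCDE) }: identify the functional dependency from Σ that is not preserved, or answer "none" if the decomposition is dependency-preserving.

Check F → D: no single fragment contains all of {DF}, and the restricted closure of {F} across the fragments never reaches {D}.
AB → CF is preserved.
A → E is preserved.
AD → B is preserved.
E → AB is preserved.
BD → C is preserved.

F -> D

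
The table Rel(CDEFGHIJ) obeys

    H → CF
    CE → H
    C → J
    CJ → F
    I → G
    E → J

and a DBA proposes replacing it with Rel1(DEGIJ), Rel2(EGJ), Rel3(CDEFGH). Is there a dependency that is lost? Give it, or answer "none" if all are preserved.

Check C → J: no single fragment contains all of {CJ}, and the restricted closure of {C} across the fragments never reaches {J}.
H → CF is preserved.
CE → H is preserved.
CJ → F is preserved.
I → G is preserved.
E → J is preserved.

C → J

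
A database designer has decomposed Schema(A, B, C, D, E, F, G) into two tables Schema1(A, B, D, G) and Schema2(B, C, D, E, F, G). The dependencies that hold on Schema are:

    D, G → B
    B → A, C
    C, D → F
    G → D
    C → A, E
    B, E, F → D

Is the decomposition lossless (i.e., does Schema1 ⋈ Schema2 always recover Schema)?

Common attributes: Schema1 ∩ Schema2 = {B, D, G}.
Closure of {B, D, G}: B → A, C applies, adding A, C; C, D → F applies, adding F; C → A, E applies, adding E. So (B, D, G)⁺ = {A, B, C, D, E, F, G}.
This closure contains every attribute of Schema1, so Schema1 ∩ Schema2 → Schema1. The join is lossless.

Yes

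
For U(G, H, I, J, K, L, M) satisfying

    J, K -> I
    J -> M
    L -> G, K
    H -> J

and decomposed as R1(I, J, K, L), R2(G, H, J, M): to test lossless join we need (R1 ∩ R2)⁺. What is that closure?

J, M

R1 ∩ R2 = {J}.
J → M applies, adding M
Closure: {J, M}.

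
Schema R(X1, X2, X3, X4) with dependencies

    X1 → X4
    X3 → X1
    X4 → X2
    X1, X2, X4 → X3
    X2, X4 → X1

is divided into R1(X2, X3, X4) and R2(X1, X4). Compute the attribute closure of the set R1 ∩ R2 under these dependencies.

X1, X2, X3, X4

R1 ∩ R2 = {X4}.
X4 → X2 applies, adding X2
X2, X4 → X1 applies, adding X1
X1, X2, X4 → X3 applies, adding X3
Closure: {X1, X2, X3, X4}.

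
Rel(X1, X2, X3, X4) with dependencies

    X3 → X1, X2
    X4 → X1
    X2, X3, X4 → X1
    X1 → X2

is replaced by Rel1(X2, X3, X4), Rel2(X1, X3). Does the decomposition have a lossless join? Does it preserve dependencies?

lossless but not dependency-preserving

Lossless test: (X3)⁺ = {X1, X2, X3}, which contains all of one fragment — lossless.
Dependency preservation: the restricted closure of {X4} across the fragments never reaches {X1}, so X4 → X1 cannot be enforced without a join — not preserved.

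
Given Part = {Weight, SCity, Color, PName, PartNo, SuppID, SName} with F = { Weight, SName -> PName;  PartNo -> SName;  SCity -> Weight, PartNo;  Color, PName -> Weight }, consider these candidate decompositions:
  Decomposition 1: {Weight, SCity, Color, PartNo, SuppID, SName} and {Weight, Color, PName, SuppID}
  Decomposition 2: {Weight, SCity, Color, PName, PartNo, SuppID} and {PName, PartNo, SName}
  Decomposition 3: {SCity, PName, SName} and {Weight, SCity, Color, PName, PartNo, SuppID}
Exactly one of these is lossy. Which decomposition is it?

Decomposition 1: common = {Weight, Color, SuppID}, closure = {Weight, Color, SuppID} → lossy.
Decomposition 2: common = {PName, PartNo}, closure = {PName, PartNo, SName} → lossless.
Decomposition 3: common = {SCity, PName}, closure = {Weight, SCity, PName, PartNo, SName} → lossless.

Decomposition 1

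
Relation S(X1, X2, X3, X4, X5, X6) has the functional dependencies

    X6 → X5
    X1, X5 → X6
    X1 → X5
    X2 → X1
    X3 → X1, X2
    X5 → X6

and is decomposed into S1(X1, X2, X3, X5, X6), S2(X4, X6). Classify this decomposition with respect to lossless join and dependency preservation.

Lossless test: (X6)⁺ = {X5, X6}, which is a superkey of neither fragment — lossy.
Dependency preservation: every FD's attributes lie within a single fragment, so each can be enforced locally — preserved.

lossy but dependency-preserving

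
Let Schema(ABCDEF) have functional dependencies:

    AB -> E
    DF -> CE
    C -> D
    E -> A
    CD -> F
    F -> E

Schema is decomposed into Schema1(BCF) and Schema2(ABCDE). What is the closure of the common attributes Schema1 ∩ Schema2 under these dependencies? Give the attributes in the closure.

Schema1 ∩ Schema2 = {BC}.
C → D applies, adding D
CD → F applies, adding F
F → E applies, adding E
E → A applies, adding A
Closure: {ABCDEF}.

ABCDEF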